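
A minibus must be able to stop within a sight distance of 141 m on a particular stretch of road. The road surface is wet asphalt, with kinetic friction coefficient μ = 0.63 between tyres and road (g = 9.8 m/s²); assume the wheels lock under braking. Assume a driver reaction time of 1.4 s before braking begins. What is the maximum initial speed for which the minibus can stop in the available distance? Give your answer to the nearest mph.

a = μg = 0.63 × 9.8 = 6.174 m/s².
Stopping distance: v·t_r + v²/(2a) = 141 with t_r = 1.4 s and a = 6.174 m/s².
So v² + 17.287 v − 1741.07 = 0.
Positive root: v = −a·t_r + √((a·t_r)² + 2a·d) = −8.644 + √(74.719 + 1741.07) = 33.9681 m/s.
33.9681 m/s ÷ 0.44704 = 75.984 mph.

Maximum speed ≈ 76 mph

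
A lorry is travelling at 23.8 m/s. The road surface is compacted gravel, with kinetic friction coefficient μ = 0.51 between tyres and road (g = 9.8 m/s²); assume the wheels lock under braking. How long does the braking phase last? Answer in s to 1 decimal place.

a = μg = 0.51 × 9.8 = 4.998 m/s².
Braking time = v/a = 23.8000 / 4.998 = 4.762 s.

Braking time ≈ 4.8 s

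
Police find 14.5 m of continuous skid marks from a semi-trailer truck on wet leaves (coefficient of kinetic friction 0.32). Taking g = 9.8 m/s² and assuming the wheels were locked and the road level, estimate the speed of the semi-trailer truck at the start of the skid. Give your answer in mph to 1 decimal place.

Deceleration a = μg = 0.32 × 9.8 = 3.136 m/s².
v = √(2a·d) = √(2 × 3.136 × 14.5) = √90.944 = 9.5365 m/s.
= 9.5365 ÷ 0.44704 = 21.333 mph.

Initial speed ≈ 21.3 mph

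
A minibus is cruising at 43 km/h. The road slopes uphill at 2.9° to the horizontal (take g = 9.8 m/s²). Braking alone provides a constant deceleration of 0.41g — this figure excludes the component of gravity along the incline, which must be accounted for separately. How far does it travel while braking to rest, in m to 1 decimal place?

Braking distance ≈ 15.8 m

43 km/h ÷ 3.6 = 11.9444 m/s.
a = 0.41 × 9.8 = 4.018 m/s².
Gravity along the uphill slope adds to the braking deceleration: a_eff = 4.018 + 9.8·sin 2.9° = 4.018 + 0.496 = 4.514 m/s².
Braking distance = v²/(2a) = 11.9444² / (2 × 4.514) = 142.669 / 9.028 = 15.803 m.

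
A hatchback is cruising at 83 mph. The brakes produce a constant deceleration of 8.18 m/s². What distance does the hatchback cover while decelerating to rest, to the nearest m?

83 mph × 0.44704 = 37.1043 m/s.
Braking distance = v²/(2a) = 37.1043² / (2 × 8.180) = 1376.729 / 16.360 = 84.152 m.

Braking distance ≈ 84 m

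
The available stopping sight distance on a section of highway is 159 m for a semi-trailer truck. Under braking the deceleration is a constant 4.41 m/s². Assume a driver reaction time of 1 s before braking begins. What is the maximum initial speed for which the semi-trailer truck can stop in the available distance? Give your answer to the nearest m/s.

Maximum speed ≈ 33 m/s

Stopping distance: v·t_r + v²/(2a) = 159 with t_r = 1 s and a = 4.410 m/s².
So v² + 8.820 v − 1402.38 = 0.
Positive root: v = −a·t_r + √((a·t_r)² + 2a·d) = −4.410 + √(19.448 + 1402.38) = 33.2971 m/s.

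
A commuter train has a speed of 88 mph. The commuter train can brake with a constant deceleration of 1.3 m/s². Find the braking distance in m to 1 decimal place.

Braking distance ≈ 595.2 m

88 mph × 0.44704 = 39.3395 m/s.
Braking distance = v²/(2a) = 39.3395² / (2 × 1.300) = 1547.596 / 2.600 = 595.229 m.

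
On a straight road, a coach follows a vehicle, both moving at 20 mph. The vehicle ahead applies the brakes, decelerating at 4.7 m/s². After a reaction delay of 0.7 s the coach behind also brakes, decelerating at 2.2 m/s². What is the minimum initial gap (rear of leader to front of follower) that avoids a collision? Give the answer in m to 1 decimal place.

Minimum gap ≈ 15.9 m

20 mph × 0.44704 = 8.9408 m/s.
Leader travels v²/(2a_L) = 79.938 / 9.400 = 8.504 m before stopping.
Follower covers v·t_r = 8.9408 × 0.7 = 6.259 m while reacting, then v²/(2a_F) = 79.938 / 4.400 = 18.168 m while braking, for a total of 6.259 + 18.168 = 24.427 m.
Since a_F ≤ a_L and the follower starts braking later, the follower is never slower than the leader, so the closest approach is when both have stopped.
Minimum gap = 24.427 − 8.504 = 15.923 m.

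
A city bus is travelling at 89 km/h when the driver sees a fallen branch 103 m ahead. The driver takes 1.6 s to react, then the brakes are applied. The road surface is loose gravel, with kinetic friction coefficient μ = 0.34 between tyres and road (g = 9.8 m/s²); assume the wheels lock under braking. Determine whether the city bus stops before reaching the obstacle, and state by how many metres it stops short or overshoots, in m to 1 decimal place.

No — it overshoots by 28.3 m

89 km/h ÷ 3.6 = 24.7222 m/s.
a = μg = 0.34 × 9.8 = 3.332 m/s².
Reaction distance = 24.7222 × 1.6 = 39.556 m.
Braking distance = v²/(2a) = 611.187 / 6.664 = 91.715 m.
Total stopping distance = 39.556 + 91.715 = 131.271 m, vs 103 m available — it cannot stop in time and overshoots by 131.271 − 103 = 28.271 m.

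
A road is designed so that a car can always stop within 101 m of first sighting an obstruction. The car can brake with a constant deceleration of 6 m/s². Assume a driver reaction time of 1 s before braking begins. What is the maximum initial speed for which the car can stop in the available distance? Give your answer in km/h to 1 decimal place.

Maximum speed ≈ 105.6 km/h

Stopping distance: v·t_r + v²/(2a) = 101 with t_r = 1 s and a = 6.000 m/s².
So v² + 12.000 v − 1212.00 = 0.
Positive root: v = −a·t_r + √((a·t_r)² + 2a·d) = −6.000 + √(36.000 + 1212.00) = 29.3270 m/s.
29.3270 m/s × 3.6 = 105.577 km/h.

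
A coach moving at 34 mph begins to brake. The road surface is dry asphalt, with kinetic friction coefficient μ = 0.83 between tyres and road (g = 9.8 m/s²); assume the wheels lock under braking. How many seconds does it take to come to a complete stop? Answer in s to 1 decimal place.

34 mph × 0.44704 = 15.1994 m/s.
a = μg = 0.83 × 9.8 = 8.134 m/s².
Braking time = v/a = 15.1994 / 8.134 = 1.869 s.

Braking time ≈ 1.9 s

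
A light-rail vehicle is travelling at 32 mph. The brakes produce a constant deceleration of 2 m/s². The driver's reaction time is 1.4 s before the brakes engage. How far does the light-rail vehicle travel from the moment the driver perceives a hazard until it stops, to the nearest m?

32 mph × 0.44704 = 14.3053 m/s.
Reaction distance = v·t_r = 14.3053 × 1.4 = 20.027 m.
Braking distance = v²/(2a) = 14.3053² / (2 × 2.000) = 204.642 / 4.000 = 51.160 m.
Total = 20.027 + 51.160 = 71.187 m.

Total stopping distance ≈ 71 m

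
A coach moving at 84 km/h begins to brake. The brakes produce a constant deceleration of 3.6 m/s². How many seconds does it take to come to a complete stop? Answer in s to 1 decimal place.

84 km/h ÷ 3.6 = 23.3333 m/s.
Braking time = v/a = 23.3333 / 3.600 = 6.481 s.

Braking time ≈ 6.5 s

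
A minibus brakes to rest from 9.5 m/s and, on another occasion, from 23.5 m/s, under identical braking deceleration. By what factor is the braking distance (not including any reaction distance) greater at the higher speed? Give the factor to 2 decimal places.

Factor ≈ 6.12

Braking distance d = v²/(2a), so with a fixed, d ∝ v².
Factor = (23.5/9.5)² = 2.4737² = 6.1192.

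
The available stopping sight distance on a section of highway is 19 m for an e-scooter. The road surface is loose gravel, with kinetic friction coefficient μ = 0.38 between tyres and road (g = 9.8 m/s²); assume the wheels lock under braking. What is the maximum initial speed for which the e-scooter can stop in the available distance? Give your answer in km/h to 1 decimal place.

a = μg = 0.38 × 9.8 = 3.724 m/s².
v²/(2a) = d ⇒ v = √(2 × 3.724 × 19) = √141.51 = 11.8958 m/s.
11.8958 m/s × 3.6 = 42.825 km/h.

Maximum speed ≈ 42.8 km/h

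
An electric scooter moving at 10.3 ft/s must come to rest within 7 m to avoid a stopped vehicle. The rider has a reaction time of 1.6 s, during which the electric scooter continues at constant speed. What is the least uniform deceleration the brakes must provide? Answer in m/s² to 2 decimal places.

10.3 ft/s × 0.3048 = 3.1394 m/s.
Distance covered during reaction = 3.1394 × 1.6 = 5.023 m.
Distance available for braking: 7 − 5.023 = 1.977 m.
v² = 2a·d ⇒ a = v²/(2d) = 3.1394² / (2 × 1.977) = 9.856 / 3.954 = 2.4927 m/s².

Required deceleration ≈ 2.49 m/s²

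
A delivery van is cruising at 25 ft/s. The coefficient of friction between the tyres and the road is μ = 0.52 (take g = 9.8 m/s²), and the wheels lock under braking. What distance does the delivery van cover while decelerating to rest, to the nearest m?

25 ft/s × 0.3048 = 7.6200 m/s.
a = μg = 0.52 × 9.8 = 5.096 m/s².
Braking distance = v²/(2a) = 7.6200² / (2 × 5.096) = 58.064 / 10.192 = 5.697 m.

Braking distance ≈ 6 m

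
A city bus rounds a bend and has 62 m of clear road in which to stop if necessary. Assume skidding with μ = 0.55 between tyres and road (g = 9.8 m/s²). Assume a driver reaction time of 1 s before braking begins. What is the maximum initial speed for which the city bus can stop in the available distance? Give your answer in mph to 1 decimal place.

Maximum speed ≈ 47.0 mph

a = μg = 0.55 × 9.8 = 5.390 m/s².
Stopping distance: v·t_r + v²/(2a) = 62 with t_r = 1 s and a = 5.390 m/s².
So v² + 10.780 v − 668.36 = 0.
Positive root: v = −a·t_r + √((a·t_r)² + 2a·d) = −5.390 + √(29.052 + 668.36) = 21.0186 m/s.
21.0186 m/s ÷ 0.44704 = 47.017 mph.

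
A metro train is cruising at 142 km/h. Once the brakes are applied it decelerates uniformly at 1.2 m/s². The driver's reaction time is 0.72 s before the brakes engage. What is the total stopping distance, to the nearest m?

142 km/h ÷ 3.6 = 39.4444 m/s.
Reaction distance = v·t_r = 39.4444 × 0.72 = 28.400 m.
Braking distance = v²/(2a) = 39.4444² / (2 × 1.200) = 1555.861 / 2.400 = 648.275 m.
Total = 28.400 + 648.275 = 676.675 m.

Total stopping distance ≈ 677 m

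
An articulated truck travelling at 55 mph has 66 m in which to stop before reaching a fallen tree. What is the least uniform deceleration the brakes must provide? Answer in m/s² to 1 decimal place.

55 mph × 0.44704 = 24.5872 m/s.
v² = 2a·d ⇒ a = v²/(2d) = 24.5872² / (2 × 66.000) = 604.530 / 132.000 = 4.5798 m/s².

Required deceleration ≈ 4.6 m/s²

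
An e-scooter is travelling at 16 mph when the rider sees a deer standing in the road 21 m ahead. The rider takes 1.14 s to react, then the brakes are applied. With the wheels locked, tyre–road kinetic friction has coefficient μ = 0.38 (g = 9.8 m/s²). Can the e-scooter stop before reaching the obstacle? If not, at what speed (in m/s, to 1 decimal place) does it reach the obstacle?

16 mph × 0.44704 = 7.1526 m/s.
a = μg = 0.38 × 9.8 = 3.724 m/s².
Reaction distance = 7.1526 × 1.14 = 8.154 m.
Braking distance = v²/(2a) = 51.160 / 7.448 = 6.869 m.
Total stopping distance = 8.154 + 6.869 = 15.023 m, vs 21 m available — it stops with 21 − 15.023 = 5.977 m to spare.

Yes — it stops about 6.0 m short of the obstacle, so it never reaches it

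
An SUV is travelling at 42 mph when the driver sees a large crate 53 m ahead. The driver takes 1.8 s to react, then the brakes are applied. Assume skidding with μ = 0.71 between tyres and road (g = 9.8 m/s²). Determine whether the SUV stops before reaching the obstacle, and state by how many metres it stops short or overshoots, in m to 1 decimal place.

No — it overshoots by 6.1 m

42 mph × 0.44704 = 18.7757 m/s.
a = μg = 0.71 × 9.8 = 6.958 m/s².
Reaction distance = 18.7757 × 1.8 = 33.796 m.
Braking distance = v²/(2a) = 352.527 / 13.916 = 25.332 m.
Total stopping distance = 33.796 + 25.332 = 59.128 m, vs 53 m available — it cannot stop in time and overshoots by 59.128 − 53 = 6.128 m.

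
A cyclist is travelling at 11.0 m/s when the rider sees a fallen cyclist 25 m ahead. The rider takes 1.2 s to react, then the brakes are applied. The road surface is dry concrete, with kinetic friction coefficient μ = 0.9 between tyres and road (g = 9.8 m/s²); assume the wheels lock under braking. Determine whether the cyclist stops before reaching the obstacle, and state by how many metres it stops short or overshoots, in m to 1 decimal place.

a = μg = 0.9 × 9.8 = 8.820 m/s².
Reaction distance = 11.0000 × 1.2 = 13.200 m.
Braking distance = v²/(2a) = 121.000 / 17.640 = 6.859 m.
Total stopping distance = 13.200 + 6.859 = 20.059 m, vs 25 m available — it stops with 25 − 20.059 = 4.941 m to spare.

Yes — it stops 4.9 m short of the obstacle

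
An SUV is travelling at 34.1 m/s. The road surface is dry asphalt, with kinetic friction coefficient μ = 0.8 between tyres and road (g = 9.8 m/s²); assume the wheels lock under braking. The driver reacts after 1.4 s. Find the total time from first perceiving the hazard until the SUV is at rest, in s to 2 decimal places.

Total time ≈ 5.75 s

a = μg = 0.8 × 9.8 = 7.840 m/s².
Braking time = v/a = 34.1000 / 7.840 = 4.349 s.
Total = 1.4 + 4.349 = 5.749 s.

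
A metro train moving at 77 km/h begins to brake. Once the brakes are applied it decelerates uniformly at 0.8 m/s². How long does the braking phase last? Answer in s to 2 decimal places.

77 km/h ÷ 3.6 = 21.3889 m/s.
Braking time = v/a = 21.3889 / 0.800 = 26.736 s.

Braking time ≈ 26.74 s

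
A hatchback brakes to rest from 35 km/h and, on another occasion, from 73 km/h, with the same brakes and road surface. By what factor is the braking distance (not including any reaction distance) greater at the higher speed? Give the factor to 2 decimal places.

Factor ≈ 4.35

Braking distance d = v²/(2a), so with a fixed, d ∝ v².
Factor = (73/35)² = 2.0857² = 4.3501.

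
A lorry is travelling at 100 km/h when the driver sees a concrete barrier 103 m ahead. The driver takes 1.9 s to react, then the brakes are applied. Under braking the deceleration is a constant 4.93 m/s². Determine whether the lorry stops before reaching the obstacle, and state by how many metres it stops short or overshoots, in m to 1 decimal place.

100 km/h ÷ 3.6 = 27.7778 m/s.
Reaction distance = 27.7778 × 1.9 = 52.778 m.
Braking distance = v²/(2a) = 771.606 / 9.860 = 78.256 m.
Total stopping distance = 52.778 + 78.256 = 131.034 m, vs 103 m available — it cannot stop in time and overshoots by 131.034 − 103 = 28.034 m.

No — it overshoots by 28.0 m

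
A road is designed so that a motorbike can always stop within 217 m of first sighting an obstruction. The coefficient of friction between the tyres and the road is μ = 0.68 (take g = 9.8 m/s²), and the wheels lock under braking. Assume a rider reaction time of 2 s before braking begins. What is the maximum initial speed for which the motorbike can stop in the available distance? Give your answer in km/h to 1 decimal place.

a = μg = 0.68 × 9.8 = 6.664 m/s².
Stopping distance: v·t_r + v²/(2a) = 217 with t_r = 2 s and a = 6.664 m/s².
So v² + 26.656 v − 2892.18 = 0.
Positive root: v = −a·t_r + √((a·t_r)² + 2a·d) = −13.328 + √(177.636 + 2892.18) = 42.0779 m/s.
42.0779 m/s × 3.6 = 151.480 km/h.

Maximum speed ≈ 151.5 km/h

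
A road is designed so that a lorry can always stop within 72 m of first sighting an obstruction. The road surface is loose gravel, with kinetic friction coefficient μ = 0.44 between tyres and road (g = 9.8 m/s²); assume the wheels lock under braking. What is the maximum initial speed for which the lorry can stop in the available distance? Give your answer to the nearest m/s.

Maximum speed ≈ 25 m/s

a = μg = 0.44 × 9.8 = 4.312 m/s².
v²/(2a) = d ⇒ v = √(2 × 4.312 × 72) = √620.93 = 24.9185 m/s.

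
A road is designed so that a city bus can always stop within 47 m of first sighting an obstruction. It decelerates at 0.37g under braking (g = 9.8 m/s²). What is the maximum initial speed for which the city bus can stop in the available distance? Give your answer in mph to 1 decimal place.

a = 0.37 × 9.8 = 3.626 m/s².
v²/(2a) = d ⇒ v = √(2 × 3.626 × 47) = √340.84 = 18.4619 m/s.
18.4619 m/s ÷ 0.44704 = 41.298 mph.

Maximum speed ≈ 41.3 mph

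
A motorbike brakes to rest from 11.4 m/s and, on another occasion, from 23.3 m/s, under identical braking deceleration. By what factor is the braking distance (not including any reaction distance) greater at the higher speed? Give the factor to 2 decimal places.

Braking distance d = v²/(2a), so with a fixed, d ∝ v².
Factor = (23.3/11.4)² = 2.0439² = 4.1775.

Factor ≈ 4.18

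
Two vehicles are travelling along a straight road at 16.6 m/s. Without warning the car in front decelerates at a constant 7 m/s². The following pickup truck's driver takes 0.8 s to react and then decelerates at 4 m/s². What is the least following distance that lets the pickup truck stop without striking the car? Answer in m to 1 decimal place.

Leader travels v²/(2a_L) = 275.560 / 14.000 = 19.683 m before stopping.
Follower covers v·t_r = 16.6000 × 0.8 = 13.280 m while reacting, then v²/(2a_F) = 275.560 / 8.000 = 34.445 m while braking, for a total of 13.280 + 34.445 = 47.725 m.
Since a_F ≤ a_L and the follower starts braking later, the follower is never slower than the leader, so the closest approach is when both have stopped.
Minimum gap = 47.725 − 19.683 = 28.042 m.

Minimum gap ≈ 28.0 m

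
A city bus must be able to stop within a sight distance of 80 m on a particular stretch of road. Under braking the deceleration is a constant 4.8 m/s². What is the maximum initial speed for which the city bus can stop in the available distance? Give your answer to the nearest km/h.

Maximum speed ≈ 100 km/h

v²/(2a) = d ⇒ v = √(2 × 4.800 × 80) = √768.00 = 27.7128 m/s.
27.7128 m/s × 3.6 = 99.766 km/h.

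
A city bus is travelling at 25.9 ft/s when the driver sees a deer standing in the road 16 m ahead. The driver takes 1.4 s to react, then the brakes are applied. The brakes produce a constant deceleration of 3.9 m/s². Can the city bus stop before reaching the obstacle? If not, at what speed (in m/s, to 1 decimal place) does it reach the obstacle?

25.9 ft/s × 0.3048 = 7.8943 m/s.
Reaction distance = 7.8943 × 1.4 = 11.052 m.
Braking distance needed to stop: v²/(2a) = 62.320 / 7.800 = 7.990 m, so total needed = 11.052 + 7.990 = 19.042 m > 16 m — it cannot stop.
Distance remaining when braking begins: 16 − 11.052 = 4.948 m.
v² = v₀² − 2a·d = 62.320 − 2 × 3.900 × 4.948 = 23.726 m²/s².
v = √23.726 = 4.871 m/s.

No — it strikes the obstacle at 4.9 m/s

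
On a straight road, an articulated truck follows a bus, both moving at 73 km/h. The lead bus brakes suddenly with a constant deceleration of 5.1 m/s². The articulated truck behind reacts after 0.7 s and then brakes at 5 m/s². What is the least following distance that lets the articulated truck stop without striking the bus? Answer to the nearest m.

73 km/h ÷ 3.6 = 20.2778 m/s.
Leader travels v²/(2a_L) = 411.189 / 10.200 = 40.313 m before stopping.
Follower covers v·t_r = 20.2778 × 0.7 = 14.194 m while reacting, then v²/(2a_F) = 411.189 / 10.000 = 41.119 m while braking, for a total of 14.194 + 41.119 = 55.313 m.
Since a_F ≤ a_L and the follower starts braking later, the follower is never slower than the leader, so the closest approach is when both have stopped.
Minimum gap = 55.313 − 40.313 = 15.000 m.

Minimum gap ≈ 15 m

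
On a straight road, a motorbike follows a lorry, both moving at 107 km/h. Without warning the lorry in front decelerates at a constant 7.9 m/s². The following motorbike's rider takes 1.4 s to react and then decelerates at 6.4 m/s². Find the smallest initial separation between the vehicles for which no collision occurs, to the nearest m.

Minimum gap ≈ 55 m

107 km/h ÷ 3.6 = 29.7222 m/s.
Leader travels v²/(2a_L) = 883.409 / 15.800 = 55.912 m before stopping.
Follower covers v·t_r = 29.7222 × 1.4 = 41.611 m while reacting, then v²/(2a_F) = 883.409 / 12.800 = 69.016 m while braking, for a total of 41.611 + 69.016 = 110.627 m.
Since a_F ≤ a_L and the follower starts braking later, the follower is never slower than the leader, so the closest approach is when both have stopped.
Minimum gap = 110.627 − 55.912 = 54.715 m.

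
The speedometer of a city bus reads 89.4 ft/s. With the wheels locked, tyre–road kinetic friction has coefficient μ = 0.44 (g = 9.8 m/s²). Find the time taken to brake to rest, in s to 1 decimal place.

Braking time ≈ 6.3 s

89.4 ft/s × 0.3048 = 27.2491 m/s.
a = μg = 0.44 × 9.8 = 4.312 m/s².
Braking time = v/a = 27.2491 / 4.312 = 6.319 s.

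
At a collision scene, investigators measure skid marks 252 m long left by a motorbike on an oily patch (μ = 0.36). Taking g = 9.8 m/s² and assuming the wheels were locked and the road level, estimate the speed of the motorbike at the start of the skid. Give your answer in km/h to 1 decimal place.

Initial speed ≈ 151.8 km/h

Deceleration a = μg = 0.36 × 9.8 = 3.528 m/s².
v = √(2a·d) = √(2 × 3.528 × 252) = √1778.112 = 42.1677 m/s.
= 42.1677 × 3.6 = 151.804 km/h.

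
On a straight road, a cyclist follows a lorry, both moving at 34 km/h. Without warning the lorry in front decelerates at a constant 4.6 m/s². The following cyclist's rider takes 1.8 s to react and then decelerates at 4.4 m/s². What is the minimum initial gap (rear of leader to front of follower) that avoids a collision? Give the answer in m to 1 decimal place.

34 km/h ÷ 3.6 = 9.4444 m/s.
Leader travels v²/(2a_L) = 89.197 / 9.200 = 9.695 m before stopping.
Follower covers v·t_r = 9.4444 × 1.8 = 17.000 m while reacting, then v²/(2a_F) = 89.197 / 8.800 = 10.136 m while braking, for a total of 17.000 + 10.136 = 27.136 m.
Since a_F ≤ a_L and the follower starts braking later, the follower is never slower than the leader, so the closest approach is when both have stopped.
Minimum gap = 27.136 − 9.695 = 17.441 m.

Minimum gap ≈ 17.4 m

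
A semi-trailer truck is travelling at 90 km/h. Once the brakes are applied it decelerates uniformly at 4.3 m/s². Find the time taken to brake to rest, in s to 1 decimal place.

Braking time ≈ 5.8 s

90 km/h ÷ 3.6 = 25.0000 m/s.
Braking time = v/a = 25.0000 / 4.300 = 5.814 s.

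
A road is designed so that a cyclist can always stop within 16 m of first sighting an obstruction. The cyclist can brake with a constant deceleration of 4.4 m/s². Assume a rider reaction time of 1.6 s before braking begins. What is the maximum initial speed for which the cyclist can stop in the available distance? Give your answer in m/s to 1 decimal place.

Stopping distance: v·t_r + v²/(2a) = 16 with t_r = 1.6 s and a = 4.400 m/s².
So v² + 14.080 v − 140.80 = 0.
Positive root: v = −a·t_r + √((a·t_r)² + 2a·d) = −7.040 + √(49.562 + 140.80) = 6.7572 m/s.

Maximum speed ≈ 6.8 m/s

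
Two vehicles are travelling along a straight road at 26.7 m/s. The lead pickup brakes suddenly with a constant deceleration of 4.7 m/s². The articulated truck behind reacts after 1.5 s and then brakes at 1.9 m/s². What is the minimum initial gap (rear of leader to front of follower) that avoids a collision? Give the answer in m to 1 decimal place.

Leader travels v²/(2a_L) = 712.890 / 9.400 = 75.839 m before stopping.
Follower covers v·t_r = 26.7000 × 1.5 = 40.050 m while reacting, then v²/(2a_F) = 712.890 / 3.800 = 187.603 m while braking, for a total of 40.050 + 187.603 = 227.653 m.
Since a_F ≤ a_L and the follower starts braking later, the follower is never slower than the leader, so the closest approach is when both have stopped.
Minimum gap = 227.653 − 75.839 = 151.814 m.

Minimum gap ≈ 151.8 m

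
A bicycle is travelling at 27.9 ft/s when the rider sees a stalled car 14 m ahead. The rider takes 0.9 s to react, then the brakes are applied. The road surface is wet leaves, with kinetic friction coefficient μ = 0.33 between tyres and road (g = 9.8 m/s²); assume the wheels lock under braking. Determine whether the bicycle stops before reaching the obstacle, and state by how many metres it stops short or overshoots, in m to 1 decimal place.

27.9 ft/s × 0.3048 = 8.5039 m/s.
a = μg = 0.33 × 9.8 = 3.234 m/s².
Reaction distance = 8.5039 × 0.9 = 7.654 m.
Braking distance = v²/(2a) = 72.316 / 6.468 = 11.181 m.
Total stopping distance = 7.654 + 11.181 = 18.835 m, vs 14 m available — it cannot stop in time and overshoots by 18.835 − 14 = 4.835 m.

No — it overshoots by 4.8 m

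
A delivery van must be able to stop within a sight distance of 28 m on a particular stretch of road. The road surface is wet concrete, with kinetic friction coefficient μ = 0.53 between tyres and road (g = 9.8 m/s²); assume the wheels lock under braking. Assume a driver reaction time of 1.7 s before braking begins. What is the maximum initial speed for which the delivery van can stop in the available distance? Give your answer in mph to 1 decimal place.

a = μg = 0.53 × 9.8 = 5.194 m/s².
Stopping distance: v·t_r + v²/(2a) = 28 with t_r = 1.7 s and a = 5.194 m/s².
So v² + 17.660 v − 290.86 = 0.
Positive root: v = −a·t_r + √((a·t_r)² + 2a·d) = −8.830 + √(77.969 + 290.86) = 10.3749 m/s.
10.3749 m/s ÷ 0.44704 = 23.208 mph.

Maximum speed ≈ 23.2 mph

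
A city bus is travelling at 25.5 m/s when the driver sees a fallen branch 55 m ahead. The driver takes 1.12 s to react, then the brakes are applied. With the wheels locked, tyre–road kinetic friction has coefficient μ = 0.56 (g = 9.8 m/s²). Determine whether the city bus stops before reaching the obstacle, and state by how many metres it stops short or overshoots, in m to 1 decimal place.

No — it overshoots by 32.8 m

a = μg = 0.56 × 9.8 = 5.488 m/s².
Reaction distance = 25.5000 × 1.12 = 28.560 m.
Braking distance = v²/(2a) = 650.250 / 10.976 = 59.243 m.
Total stopping distance = 28.560 + 59.243 = 87.803 m, vs 55 m available — it cannot stop in time and overshoots by 87.803 − 55 = 32.803 m.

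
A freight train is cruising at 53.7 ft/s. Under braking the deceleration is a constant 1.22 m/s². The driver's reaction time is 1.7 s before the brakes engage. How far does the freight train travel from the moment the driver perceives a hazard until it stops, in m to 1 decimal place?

53.7 ft/s × 0.3048 = 16.3678 m/s.
Reaction distance = v·t_r = 16.3678 × 1.7 = 27.825 m.
Braking distance = v²/(2a) = 16.3678² / (2 × 1.220) = 267.905 / 2.440 = 109.797 m.
Total = 27.825 + 109.797 = 137.622 m.

Total stopping distance ≈ 137.6 m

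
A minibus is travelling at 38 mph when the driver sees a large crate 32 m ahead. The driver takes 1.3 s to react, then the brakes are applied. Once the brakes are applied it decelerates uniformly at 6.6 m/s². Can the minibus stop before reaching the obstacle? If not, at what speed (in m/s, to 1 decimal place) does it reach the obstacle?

38 mph × 0.44704 = 16.9875 m/s.
Reaction distance = 16.9875 × 1.3 = 22.084 m.
Braking distance needed to stop: v²/(2a) = 288.575 / 13.200 = 21.862 m, so total needed = 22.084 + 21.862 = 43.946 m > 32 m — it cannot stop.
Distance remaining when braking begins: 32 − 22.084 = 9.916 m.
v² = v₀² − 2a·d = 288.575 − 2 × 6.600 × 9.916 = 157.684 m²/s².
v = √157.684 = 12.557 m/s.

No — it strikes the obstacle at 12.6 m/s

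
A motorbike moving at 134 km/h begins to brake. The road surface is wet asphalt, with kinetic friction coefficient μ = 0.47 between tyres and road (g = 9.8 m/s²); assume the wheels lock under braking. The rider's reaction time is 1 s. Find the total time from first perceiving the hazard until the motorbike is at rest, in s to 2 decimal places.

Total time ≈ 9.08 s

134 km/h ÷ 3.6 = 37.2222 m/s.
a = μg = 0.47 × 9.8 = 4.606 m/s².
Braking time = v/a = 37.2222 / 4.606 = 8.081 s.
Total = 1 + 8.081 = 9.081 s.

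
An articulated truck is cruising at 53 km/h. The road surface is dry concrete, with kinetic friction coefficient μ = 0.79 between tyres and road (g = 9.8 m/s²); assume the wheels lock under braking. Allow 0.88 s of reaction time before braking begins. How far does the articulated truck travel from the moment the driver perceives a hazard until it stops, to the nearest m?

Total stopping distance ≈ 27 m

53 km/h ÷ 3.6 = 14.7222 m/s.
a = μg = 0.79 × 9.8 = 7.742 m/s².
Reaction distance = v·t_r = 14.7222 × 0.88 = 12.956 m.
Braking distance = v²/(2a) = 14.7222² / (2 × 7.742) = 216.743 / 15.484 = 13.998 m.
Total = 12.956 + 13.998 = 26.954 m.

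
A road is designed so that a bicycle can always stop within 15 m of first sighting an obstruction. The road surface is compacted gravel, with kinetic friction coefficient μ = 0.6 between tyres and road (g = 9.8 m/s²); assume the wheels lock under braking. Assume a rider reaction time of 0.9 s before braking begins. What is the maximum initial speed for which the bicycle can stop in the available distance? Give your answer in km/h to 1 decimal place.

a = μg = 0.6 × 9.8 = 5.880 m/s².
Stopping distance: v·t_r + v²/(2a) = 15 with t_r = 0.9 s and a = 5.880 m/s².
So v² + 10.584 v − 176.40 = 0.
Positive root: v = −a·t_r + √((a·t_r)² + 2a·d) = −5.292 + √(28.005 + 176.40) = 9.0050 m/s.
9.0050 m/s × 3.6 = 32.418 km/h.

Maximum speed ≈ 32.4 km/h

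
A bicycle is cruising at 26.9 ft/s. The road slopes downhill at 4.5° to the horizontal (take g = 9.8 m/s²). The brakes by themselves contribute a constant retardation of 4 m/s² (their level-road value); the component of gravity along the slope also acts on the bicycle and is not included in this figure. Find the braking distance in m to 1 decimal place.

Braking distance ≈ 10.4 m

26.9 ft/s × 0.3048 = 8.1991 m/s.
Gravity along the downhill slope reduces the braking deceleration: a_eff = 4.000 − 9.8·sin 4.5° = 4.000 − 0.769 = 3.231 m/s².
Braking distance = v²/(2a) = 8.1991² / (2 × 3.231) = 67.225 / 6.462 = 10.403 m.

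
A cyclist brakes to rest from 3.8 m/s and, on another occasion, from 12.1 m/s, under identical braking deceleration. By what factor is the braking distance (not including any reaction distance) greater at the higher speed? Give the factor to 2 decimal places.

Factor ≈ 10.14

Braking distance d = v²/(2a), so with a fixed, d ∝ v².
Factor = (12.1/3.8)² = 3.1842² = 10.1391.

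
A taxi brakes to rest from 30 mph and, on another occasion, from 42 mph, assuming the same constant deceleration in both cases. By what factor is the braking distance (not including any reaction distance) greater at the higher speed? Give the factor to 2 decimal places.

Braking distance d = v²/(2a), so with a fixed, d ∝ v².
Factor = (42/30)² = 1.4000² = 1.9600.

Factor ≈ 1.96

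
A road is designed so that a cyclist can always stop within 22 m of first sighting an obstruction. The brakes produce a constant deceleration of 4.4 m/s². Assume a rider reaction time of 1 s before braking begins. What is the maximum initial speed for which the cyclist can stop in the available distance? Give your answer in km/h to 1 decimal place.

Stopping distance: v·t_r + v²/(2a) = 22 with t_r = 1 s and a = 4.400 m/s².
So v² + 8.800 v − 193.60 = 0.
Positive root: v = −a·t_r + √((a·t_r)² + 2a·d) = −4.400 + √(19.360 + 193.60) = 10.1931 m/s.
10.1931 m/s × 3.6 = 36.695 km/h.

Maximum speed ≈ 36.7 km/h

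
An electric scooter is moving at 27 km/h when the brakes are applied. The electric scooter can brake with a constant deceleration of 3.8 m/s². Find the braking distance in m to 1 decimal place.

27 km/h ÷ 3.6 = 7.5000 m/s.
Braking distance = v²/(2a) = 7.5000² / (2 × 3.800) = 56.250 / 7.600 = 7.401 m.

Braking distance ≈ 7.4 m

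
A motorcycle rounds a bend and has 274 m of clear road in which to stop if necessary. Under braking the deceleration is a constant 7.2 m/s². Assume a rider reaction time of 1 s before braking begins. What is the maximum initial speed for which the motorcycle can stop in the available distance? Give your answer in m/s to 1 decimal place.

Stopping distance: v·t_r + v²/(2a) = 274 with t_r = 1 s and a = 7.200 m/s².
So v² + 14.400 v − 3945.60 = 0.
Positive root: v = −a·t_r + √((a·t_r)² + 2a·d) = −7.200 + √(51.840 + 3945.60) = 56.0253 m/s.

Maximum speed ≈ 56.0 m/s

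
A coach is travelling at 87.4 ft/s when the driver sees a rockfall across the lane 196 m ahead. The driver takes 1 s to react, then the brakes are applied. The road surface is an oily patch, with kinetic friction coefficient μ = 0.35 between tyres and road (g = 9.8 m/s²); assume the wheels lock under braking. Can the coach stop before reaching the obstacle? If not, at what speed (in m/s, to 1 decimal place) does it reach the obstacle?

87.4 ft/s × 0.3048 = 26.6395 m/s.
a = μg = 0.35 × 9.8 = 3.430 m/s².
Reaction distance = 26.6395 × 1 = 26.640 m.
Braking distance = v²/(2a) = 709.663 / 6.860 = 103.449 m.
Total stopping distance = 26.640 + 103.449 = 130.089 m, vs 196 m available — it stops with 196 − 130.089 = 65.911 m to spare.

Yes — it stops about 65.9 m short of the obstacle, so it never reaches it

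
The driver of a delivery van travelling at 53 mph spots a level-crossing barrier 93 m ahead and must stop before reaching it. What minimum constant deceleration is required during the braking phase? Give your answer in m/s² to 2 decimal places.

53 mph × 0.44704 = 23.6931 m/s.
v² = 2a·d ⇒ a = v²/(2d) = 23.6931² / (2 × 93.000) = 561.363 / 186.000 = 3.0181 m/s².

Required deceleration ≈ 3.02 m/s²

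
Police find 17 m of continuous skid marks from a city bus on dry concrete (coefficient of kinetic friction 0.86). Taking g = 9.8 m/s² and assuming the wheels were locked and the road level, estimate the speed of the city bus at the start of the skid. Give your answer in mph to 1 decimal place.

Deceleration a = μg = 0.86 × 9.8 = 8.428 m/s².
v = √(2a·d) = √(2 × 8.428 × 17) = √286.552 = 16.9278 m/s.
= 16.9278 ÷ 0.44704 = 37.866 mph.

Initial speed ≈ 37.9 mph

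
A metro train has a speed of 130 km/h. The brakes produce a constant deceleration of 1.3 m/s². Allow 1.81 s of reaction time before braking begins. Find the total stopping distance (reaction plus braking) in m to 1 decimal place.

130 km/h ÷ 3.6 = 36.1111 m/s.
Reaction distance = v·t_r = 36.1111 × 1.81 = 65.361 m.
Braking distance = v²/(2a) = 36.1111² / (2 × 1.300) = 1304.012 / 2.600 = 501.543 m.
Total = 65.361 + 501.543 = 566.904 m.

Total stopping distance ≈ 566.9 m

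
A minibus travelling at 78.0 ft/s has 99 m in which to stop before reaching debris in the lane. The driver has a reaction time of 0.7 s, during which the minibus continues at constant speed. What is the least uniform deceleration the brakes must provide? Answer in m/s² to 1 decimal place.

78 ft/s × 0.3048 = 23.7744 m/s.
Distance covered during reaction = 23.7744 × 0.7 = 16.642 m.
Distance available for braking: 99 − 16.642 = 82.358 m.
v² = 2a·d ⇒ a = v²/(2d) = 23.7744² / (2 × 82.358) = 565.222 / 164.716 = 3.4315 m/s².

Required deceleration ≈ 3.4 m/s²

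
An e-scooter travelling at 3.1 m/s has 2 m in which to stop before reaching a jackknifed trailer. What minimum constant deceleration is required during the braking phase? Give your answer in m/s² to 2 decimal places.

v² = 2a·d ⇒ a = v²/(2d) = 3.1000² / (2 × 2.000) = 9.610 / 4.000 = 2.4025 m/s².

Required deceleration ≈ 2.40 m/s²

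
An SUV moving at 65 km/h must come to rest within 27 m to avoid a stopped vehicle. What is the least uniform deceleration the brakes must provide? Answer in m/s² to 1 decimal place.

65 km/h ÷ 3.6 = 18.0556 m/s.
v² = 2a·d ⇒ a = v²/(2d) = 18.0556² / (2 × 27.000) = 326.005 / 54.000 = 6.0371 m/s².

Required deceleration ≈ 6.0 m/s²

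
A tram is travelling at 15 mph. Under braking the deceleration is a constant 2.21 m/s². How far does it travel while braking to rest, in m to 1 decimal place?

Braking distance ≈ 10.2 m

15 mph × 0.44704 = 6.7056 m/s.
Braking distance = v²/(2a) = 6.7056² / (2 × 2.210) = 44.965 / 4.420 = 10.173 m.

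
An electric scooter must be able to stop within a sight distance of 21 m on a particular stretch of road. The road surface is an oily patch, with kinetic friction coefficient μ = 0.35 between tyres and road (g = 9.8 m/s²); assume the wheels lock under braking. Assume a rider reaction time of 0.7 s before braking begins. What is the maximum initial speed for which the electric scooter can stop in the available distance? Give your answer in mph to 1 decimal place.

Maximum speed ≈ 22.0 mph

a = μg = 0.35 × 9.8 = 3.430 m/s².
Stopping distance: v·t_r + v²/(2a) = 21 with t_r = 0.7 s and a = 3.430 m/s².
So v² + 4.802 v − 144.06 = 0.
Positive root: v = −a·t_r + √((a·t_r)² + 2a·d) = −2.401 + √(5.765 + 144.06) = 9.8393 m/s.
9.8393 m/s ÷ 0.44704 = 22.010 mph.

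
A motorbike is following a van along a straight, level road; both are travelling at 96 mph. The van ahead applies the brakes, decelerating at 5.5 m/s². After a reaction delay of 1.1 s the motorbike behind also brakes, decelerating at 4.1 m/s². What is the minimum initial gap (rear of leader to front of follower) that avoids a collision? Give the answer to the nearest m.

96 mph × 0.44704 = 42.9158 m/s.
Leader travels v²/(2a_L) = 1841.766 / 11.000 = 167.433 m before stopping.
Follower covers v·t_r = 42.9158 × 1.1 = 47.207 m while reacting, then v²/(2a_F) = 1841.766 / 8.200 = 224.606 m while braking, for a total of 47.207 + 224.606 = 271.813 m.
Since a_F ≤ a_L and the follower starts braking later, the follower is never slower than the leader, so the closest approach is when both have stopped.
Minimum gap = 271.813 − 167.433 = 104.380 m.

Minimum gap ≈ 104 m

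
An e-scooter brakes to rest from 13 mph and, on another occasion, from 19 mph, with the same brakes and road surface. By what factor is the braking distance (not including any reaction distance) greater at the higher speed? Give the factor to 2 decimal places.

Factor ≈ 2.14

Braking distance d = v²/(2a), so with a fixed, d ∝ v².
Factor = (19/13)² = 1.4615² = 2.1360.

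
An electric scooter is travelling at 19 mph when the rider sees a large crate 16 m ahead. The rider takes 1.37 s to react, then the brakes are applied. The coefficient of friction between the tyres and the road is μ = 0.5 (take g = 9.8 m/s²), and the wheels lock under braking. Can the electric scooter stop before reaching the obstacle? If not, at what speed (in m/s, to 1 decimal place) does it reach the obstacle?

19 mph × 0.44704 = 8.4938 m/s.
a = μg = 0.5 × 9.8 = 4.900 m/s².
Reaction distance = 8.4938 × 1.37 = 11.637 m.
Braking distance needed to stop: v²/(2a) = 72.145 / 9.800 = 7.362 m, so total needed = 11.637 + 7.362 = 18.999 m > 16 m — it cannot stop.
Distance remaining when braking begins: 16 − 11.637 = 4.363 m.
v² = v₀² − 2a·d = 72.145 − 2 × 4.900 × 4.363 = 29.388 m²/s².
v = √29.388 = 5.421 m/s.

No — it strikes the obstacle at 5.4 m/s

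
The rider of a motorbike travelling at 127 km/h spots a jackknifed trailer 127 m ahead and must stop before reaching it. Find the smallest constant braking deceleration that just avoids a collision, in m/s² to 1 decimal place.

Required deceleration ≈ 4.9 m/s²

127 km/h ÷ 3.6 = 35.2778 m/s.
v² = 2a·d ⇒ a = v²/(2d) = 35.2778² / (2 × 127.000) = 1244.523 / 254.000 = 4.8997 m/s².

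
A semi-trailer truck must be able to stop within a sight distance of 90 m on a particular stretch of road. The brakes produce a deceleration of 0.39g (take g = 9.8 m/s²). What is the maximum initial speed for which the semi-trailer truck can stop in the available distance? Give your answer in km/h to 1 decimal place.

a = 0.39 × 9.8 = 3.822 m/s².
v²/(2a) = d ⇒ v = √(2 × 3.822 × 90) = √687.96 = 26.2290 m/s.
26.2290 m/s × 3.6 = 94.424 km/h.

Maximum speed ≈ 94.4 km/h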